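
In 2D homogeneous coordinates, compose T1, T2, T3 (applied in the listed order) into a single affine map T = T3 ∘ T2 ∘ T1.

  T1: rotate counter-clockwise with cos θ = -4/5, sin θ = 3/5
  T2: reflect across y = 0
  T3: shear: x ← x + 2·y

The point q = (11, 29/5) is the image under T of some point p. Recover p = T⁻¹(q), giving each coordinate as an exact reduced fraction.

p = (-3, 5)

T1 = [-4/5 -3/5 0; 3/5 -4/5 0; 0 0 1]
T2·T1 = [-4/5 -3/5 0; -3/5 4/5 0; 0 0 1]
T3·…·T1 = [-2 1 0; -3/5 4/5 0; 0 0 1]
det M = -1; M⁻¹ = [-4/5 1 0; -3/5 2 0; 0 0 1]
M⁻¹ · (11, 29/5)ᵀ = (-3, 5)ᵀ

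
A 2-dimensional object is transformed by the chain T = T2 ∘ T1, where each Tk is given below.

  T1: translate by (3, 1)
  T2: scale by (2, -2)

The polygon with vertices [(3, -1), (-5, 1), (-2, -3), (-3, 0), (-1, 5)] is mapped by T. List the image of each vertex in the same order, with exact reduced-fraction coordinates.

image vertices: (12, 0), (-4, -4), (2, 4), (0, -2), (4, -12)

T1 translate by (3, 1): (3, -1) → (6, 0); (-5, 1) → (-2, 2); (-2, -3) → (1, -2); (-3, 0) → (0, 1); (-1, 5) → (2, 6)
T2 scale by (2, -2): (6, 0) → (12, 0); (-2, 2) → (-4, -4); (1, -2) → (2, 4); (0, 1) → (0, -2); (2, 6) → (4, -12)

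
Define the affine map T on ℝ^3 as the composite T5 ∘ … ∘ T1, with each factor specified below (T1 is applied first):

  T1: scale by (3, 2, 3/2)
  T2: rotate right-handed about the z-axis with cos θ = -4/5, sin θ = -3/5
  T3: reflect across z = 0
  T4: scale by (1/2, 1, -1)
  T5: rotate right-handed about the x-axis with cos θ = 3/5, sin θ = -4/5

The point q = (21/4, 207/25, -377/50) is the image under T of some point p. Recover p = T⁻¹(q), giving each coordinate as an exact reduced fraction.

T1 = [3 0 0 0; 0 2 0 0; 0 0 3/2 0; 0 0 0 1]
T2·T1 = [-12/5 6/5 0 0; -9/5 -8/5 0 0; 0 0 3/2 0; 0 0 0 1]
T3·…·T1 = [-12/5 6/5 0 0; -9/5 -8/5 0 0; 0 0 -3/2 0; 0 0 0 1]
T4·…·T1 = [-6/5 3/5 0 0; -9/5 -8/5 0 0; 0 0 3/2 0; 0 0 0 1]
T5·…·T1 = [-6/5 3/5 0 0; -27/25 -24/25 6/5 0; 36/25 32/25 9/10 0; 0 0 0 1]
det M = 9/2; M⁻¹ = [-8/15 -3/25 4/25 0; 3/5 -6/25 8/25 0; 0 8/15 2/5 0; 0 0 0 1]
M⁻¹ · (21/4, 207/25, -377/50)ᵀ = (-5, -5/4, 7/5)ᵀ

p = (-5, -5/4, 7/5)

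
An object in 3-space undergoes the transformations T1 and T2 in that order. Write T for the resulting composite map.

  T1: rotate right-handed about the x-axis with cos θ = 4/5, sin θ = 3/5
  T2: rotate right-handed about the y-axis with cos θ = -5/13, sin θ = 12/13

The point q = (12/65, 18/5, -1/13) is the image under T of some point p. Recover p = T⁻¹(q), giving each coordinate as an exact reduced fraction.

p = (0, 3, -2)

T1 = [1 0 0 0; 0 4/5 -3/5 0; 0 3/5 4/5 0; 0 0 0 1]
T2·T1 = [-5/13 36/65 48/65 0; 0 4/5 -3/5 0; -12/13 -3/13 -4/13 0; 0 0 0 1]
det M = 1; M⁻¹ = [-5/13 0 -12/13 0; 36/65 4/5 -3/13 0; 48/65 -3/5 -4/13 0; 0 0 0 1]
M⁻¹ · (12/65, 18/5, -1/13)ᵀ = (0, 3, -2)ᵀ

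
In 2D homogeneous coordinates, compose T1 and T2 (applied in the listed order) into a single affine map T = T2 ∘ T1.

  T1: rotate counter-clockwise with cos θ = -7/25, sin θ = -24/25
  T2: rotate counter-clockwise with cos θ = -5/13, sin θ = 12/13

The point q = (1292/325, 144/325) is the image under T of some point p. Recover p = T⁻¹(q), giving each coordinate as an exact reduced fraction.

T1 = [-7/25 24/25 0; -24/25 -7/25 0; 0 0 1]
T2·T1 = [323/325 -36/325 0; 36/325 323/325 0; 0 0 1]
det M = 1; M⁻¹ = [323/325 36/325 0; -36/325 323/325 0; 0 0 1]
M⁻¹ · (1292/325, 144/325)ᵀ = (4, 0)ᵀ

p = (4, 0)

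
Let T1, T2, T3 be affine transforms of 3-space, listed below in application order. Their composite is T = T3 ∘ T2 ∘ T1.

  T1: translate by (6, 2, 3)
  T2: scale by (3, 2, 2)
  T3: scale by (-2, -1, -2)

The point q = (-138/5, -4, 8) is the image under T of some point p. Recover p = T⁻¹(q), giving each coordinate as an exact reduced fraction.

T1 = [1 0 0 6; 0 1 0 2; 0 0 1 3; 0 0 0 1]
T2·T1 = [3 0 0 18; 0 2 0 4; 0 0 2 6; 0 0 0 1]
T3·…·T1 = [-6 0 0 -36; 0 -2 0 -4; 0 0 -4 -12; 0 0 0 1]
det M = -48; M⁻¹ = [-1/6 0 0 -6; 0 -1/2 0 -2; 0 0 -1/4 -3; 0 0 0 1]
M⁻¹ · (-138/5, -4, 8)ᵀ = (-7/5, 0, -5)ᵀ

p = (-7/5, 0, -5)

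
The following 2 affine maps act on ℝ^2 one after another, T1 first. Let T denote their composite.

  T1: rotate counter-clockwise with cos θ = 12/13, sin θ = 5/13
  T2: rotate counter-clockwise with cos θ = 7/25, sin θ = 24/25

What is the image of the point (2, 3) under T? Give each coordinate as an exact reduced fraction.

T(p) = (-1041/325, 538/325)

T1 rotate counter-clockwise with cos θ = 12/13, sin θ = 5/13: (2, 3) → (9/13, 46/13)
T2 rotate counter-clockwise with cos θ = 7/25, sin θ = 24/25: (9/13, 46/13) → (-1041/325, 538/325)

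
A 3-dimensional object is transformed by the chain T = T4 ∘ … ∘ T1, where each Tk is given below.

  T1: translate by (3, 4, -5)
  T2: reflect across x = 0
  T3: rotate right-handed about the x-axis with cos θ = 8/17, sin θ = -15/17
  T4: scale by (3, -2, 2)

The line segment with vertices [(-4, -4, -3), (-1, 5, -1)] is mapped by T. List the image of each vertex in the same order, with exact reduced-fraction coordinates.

T1 translate by (3, 4, -5): (-4, -4, -3) → (-1, 0, -8); (-1, 5, -1) → (2, 9, -6)
T2 reflect across x = 0: (-1, 0, -8) → (1, 0, -8); (2, 9, -6) → (-2, 9, -6)
T3 rotate right-handed about the x-axis with cos θ = 8/17, sin θ = -15/17: (1, 0, -8) → (1, -120/17, -64/17); (-2, 9, -6) → (-2, -18/17, -183/17)
T4 scale by (3, -2, 2): (1, -120/17, -64/17) → (3, 240/17, -128/17); (-2, -18/17, -183/17) → (-6, 36/17, -366/17)

image vertices: (3, 240/17, -128/17), (-6, 36/17, -366/17)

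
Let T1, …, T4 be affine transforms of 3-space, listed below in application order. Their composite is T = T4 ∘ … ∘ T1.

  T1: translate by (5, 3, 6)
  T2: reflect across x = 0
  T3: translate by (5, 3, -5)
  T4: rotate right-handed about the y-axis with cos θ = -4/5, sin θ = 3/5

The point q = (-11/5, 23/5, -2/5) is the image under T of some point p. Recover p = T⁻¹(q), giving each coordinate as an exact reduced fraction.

T1 = [1 0 0 5; 0 1 0 3; 0 0 1 6; 0 0 0 1]
T2·T1 = [-1 0 0 -5; 0 1 0 3; 0 0 1 6; 0 0 0 1]
T3·…·T1 = [-1 0 0 0; 0 1 0 6; 0 0 1 1; 0 0 0 1]
T4·…·T1 = [4/5 0 3/5 3/5; 0 1 0 6; 3/5 0 -4/5 -4/5; 0 0 0 1]
det M = -1; M⁻¹ = [4/5 0 3/5 0; 0 1 0 -6; 3/5 0 -4/5 -1; 0 0 0 1]
M⁻¹ · (-11/5, 23/5, -2/5)ᵀ = (-2, -7/5, -2)ᵀ

p = (-2, -7/5, -2)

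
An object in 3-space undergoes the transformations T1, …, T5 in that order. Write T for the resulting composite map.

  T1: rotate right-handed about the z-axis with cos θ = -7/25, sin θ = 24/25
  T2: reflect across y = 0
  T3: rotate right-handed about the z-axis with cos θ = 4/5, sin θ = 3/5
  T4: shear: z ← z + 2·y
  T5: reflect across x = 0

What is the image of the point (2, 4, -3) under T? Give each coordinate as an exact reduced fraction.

T(p) = (76/25, -82/25, -239/25)

T1 rotate right-handed about the z-axis with cos θ = -7/25, sin θ = 24/25: (2, 4, -3) → (-22/5, 4/5, -3)
T2 reflect across y = 0: (-22/5, 4/5, -3) → (-22/5, -4/5, -3)
T3 rotate right-handed about the z-axis with cos θ = 4/5, sin θ = 3/5: (-22/5, -4/5, -3) → (-76/25, -82/25, -3)
T4 shear: z ← z + 2·y: (-76/25, -82/25, -3) → (-76/25, -82/25, -239/25)
T5 reflect across x = 0: (-76/25, -82/25, -239/25) → (76/25, -82/25, -239/25)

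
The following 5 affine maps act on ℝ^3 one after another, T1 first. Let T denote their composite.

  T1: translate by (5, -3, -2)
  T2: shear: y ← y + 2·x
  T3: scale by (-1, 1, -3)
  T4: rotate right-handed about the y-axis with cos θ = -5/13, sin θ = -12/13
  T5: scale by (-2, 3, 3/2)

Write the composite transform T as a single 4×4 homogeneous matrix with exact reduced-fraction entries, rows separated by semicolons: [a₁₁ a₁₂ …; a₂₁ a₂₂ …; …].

T1 = [1 0 0 5; 0 1 0 -3; 0 0 1 -2; 0 0 0 1]
T2·T1 = [1 0 0 5; 2 1 0 7; 0 0 1 -2; 0 0 0 1]
T3·…·T1 = [-1 0 0 -5; 2 1 0 7; 0 0 -3 6; 0 0 0 1]
T4·…·T1 = [5/13 0 36/13 -47/13; 2 1 0 7; -12/13 0 15/13 -90/13; 0 0 0 1]
T5·…·T1 = [-10/13 0 -72/13 94/13; 6 3 0 21; -18/13 0 45/26 -135/13; 0 0 0 1]

T = [-10/13 0 -72/13 94/13; 6 3 0 21; -18/13 0 45/26 -135/13; 0 0 0 1]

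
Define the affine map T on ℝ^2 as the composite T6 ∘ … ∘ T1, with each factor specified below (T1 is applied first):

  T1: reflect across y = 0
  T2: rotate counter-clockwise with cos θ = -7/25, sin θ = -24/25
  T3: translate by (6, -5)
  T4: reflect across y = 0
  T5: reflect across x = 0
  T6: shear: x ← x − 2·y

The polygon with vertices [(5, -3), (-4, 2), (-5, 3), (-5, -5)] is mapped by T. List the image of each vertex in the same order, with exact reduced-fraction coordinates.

image vertices: (-719/25, 266/25), (-32/5, 3/5), (-81/25, -16/25), (-77/5, 8/5)

T1 reflect across y = 0: (5, -3) → (5, 3); (-4, 2) → (-4, -2); (-5, 3) → (-5, -3); (-5, -5) → (-5, 5)
T2 rotate counter-clockwise with cos θ = -7/25, sin θ = -24/25: (5, 3) → (37/25, -141/25); (-4, -2) → (-4/5, 22/5); (-5, -3) → (-37/25, 141/25); (-5, 5) → (31/5, 17/5)
T3 translate by (6, -5): (37/25, -141/25) → (187/25, -266/25); (-4/5, 22/5) → (26/5, -3/5); (-37/25, 141/25) → (113/25, 16/25); (31/5, 17/5) → (61/5, -8/5)
T4 reflect across y = 0: (187/25, -266/25) → (187/25, 266/25); (26/5, -3/5) → (26/5, 3/5); (113/25, 16/25) → (113/25, -16/25); (61/5, -8/5) → (61/5, 8/5)
T5 reflect across x = 0: (187/25, 266/25) → (-187/25, 266/25); (26/5, 3/5) → (-26/5, 3/5); (113/25, -16/25) → (-113/25, -16/25); (61/5, 8/5) → (-61/5, 8/5)
T6 shear: x ← x − 2·y: (-187/25, 266/25) → (-719/25, 266/25); (-26/5, 3/5) → (-32/5, 3/5); (-113/25, -16/25) → (-81/25, -16/25); (-61/5, 8/5) → (-77/5, 8/5)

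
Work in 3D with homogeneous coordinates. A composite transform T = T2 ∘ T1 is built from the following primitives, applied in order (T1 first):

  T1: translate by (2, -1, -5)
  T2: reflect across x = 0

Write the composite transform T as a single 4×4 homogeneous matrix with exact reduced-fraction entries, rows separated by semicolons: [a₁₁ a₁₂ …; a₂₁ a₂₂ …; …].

T = [-1 0 0 -2; 0 1 0 -1; 0 0 1 -5; 0 0 0 1]

T1 = [1 0 0 2; 0 1 0 -1; 0 0 1 -5; 0 0 0 1]
T2·T1 = [-1 0 0 -2; 0 1 0 -1; 0 0 1 -5; 0 0 0 1]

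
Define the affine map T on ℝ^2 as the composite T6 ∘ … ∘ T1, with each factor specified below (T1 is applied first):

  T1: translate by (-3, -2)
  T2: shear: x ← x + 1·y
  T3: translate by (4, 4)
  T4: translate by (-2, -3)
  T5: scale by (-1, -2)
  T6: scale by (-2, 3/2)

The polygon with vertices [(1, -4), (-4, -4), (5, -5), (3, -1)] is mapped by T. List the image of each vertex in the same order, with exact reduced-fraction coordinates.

image vertices: (-12, 15), (-22, 15), (-6, 18), (-2, 6)

T1 translate by (-3, -2): (1, -4) → (-2, -6); (-4, -4) → (-7, -6); (5, -5) → (2, -7); (3, -1) → (0, -3)
T2 shear: x ← x + 1·y: (-2, -6) → (-8, -6); (-7, -6) → (-13, -6); (2, -7) → (-5, -7); (0, -3) → (-3, -3)
T3 translate by (4, 4): (-8, -6) → (-4, -2); (-13, -6) → (-9, -2); (-5, -7) → (-1, -3); (-3, -3) → (1, 1)
T4 translate by (-2, -3): (-4, -2) → (-6, -5); (-9, -2) → (-11, -5); (-1, -3) → (-3, -6); (1, 1) → (-1, -2)
T5 scale by (-1, -2): (-6, -5) → (6, 10); (-11, -5) → (11, 10); (-3, -6) → (3, 12); (-1, -2) → (1, 4)
T6 scale by (-2, 3/2): (6, 10) → (-12, 15); (11, 10) → (-22, 15); (3, 12) → (-6, 18); (1, 4) → (-2, 6)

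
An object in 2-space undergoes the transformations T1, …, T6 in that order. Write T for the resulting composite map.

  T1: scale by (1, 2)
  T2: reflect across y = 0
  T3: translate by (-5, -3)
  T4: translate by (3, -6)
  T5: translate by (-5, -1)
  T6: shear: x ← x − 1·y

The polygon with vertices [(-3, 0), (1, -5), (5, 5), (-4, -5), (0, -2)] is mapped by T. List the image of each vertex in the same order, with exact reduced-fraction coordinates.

image vertices: (0, -10), (-6, 0), (18, -20), (-11, 0), (-1, -6)

T1 scale by (1, 2): (-3, 0) → (-3, 0); (1, -5) → (1, -10); (5, 5) → (5, 10); (-4, -5) → (-4, -10); (0, -2) → (0, -4)
T2 reflect across y = 0: (-3, 0) → (-3, 0); (1, -10) → (1, 10); (5, 10) → (5, -10); (-4, -10) → (-4, 10); (0, -4) → (0, 4)
T3 translate by (-5, -3): (-3, 0) → (-8, -3); (1, 10) → (-4, 7); (5, -10) → (0, -13); (-4, 10) → (-9, 7); (0, 4) → (-5, 1)
T4 translate by (3, -6): (-8, -3) → (-5, -9); (-4, 7) → (-1, 1); (0, -13) → (3, -19); (-9, 7) → (-6, 1); (-5, 1) → (-2, -5)
T5 translate by (-5, -1): (-5, -9) → (-10, -10); (-1, 1) → (-6, 0); (3, -19) → (-2, -20); (-6, 1) → (-11, 0); (-2, -5) → (-7, -6)
T6 shear: x ← x − 1·y: (-10, -10) → (0, -10); (-6, 0) → (-6, 0); (-2, -20) → (18, -20); (-11, 0) → (-11, 0); (-7, -6) → (-1, -6)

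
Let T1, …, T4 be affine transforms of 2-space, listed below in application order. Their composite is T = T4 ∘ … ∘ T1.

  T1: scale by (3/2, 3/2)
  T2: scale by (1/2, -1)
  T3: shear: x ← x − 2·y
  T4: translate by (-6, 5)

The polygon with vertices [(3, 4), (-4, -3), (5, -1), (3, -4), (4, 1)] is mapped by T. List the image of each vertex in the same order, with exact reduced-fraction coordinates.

image vertices: (33/4, -1), (-18, 19/2), (-21/4, 13/2), (-63/4, 11), (0, 7/2)

T1 scale by (3/2, 3/2): (3, 4) → (9/2, 6); (-4, -3) → (-6, -9/2); (5, -1) → (15/2, -3/2); (3, -4) → (9/2, -6); (4, 1) → (6, 3/2)
T2 scale by (1/2, -1): (9/2, 6) → (9/4, -6); (-6, -9/2) → (-3, 9/2); (15/2, -3/2) → (15/4, 3/2); (9/2, -6) → (9/4, 6); (6, 3/2) → (3, -3/2)
T3 shear: x ← x − 2·y: (9/4, -6) → (57/4, -6); (-3, 9/2) → (-12, 9/2); (15/4, 3/2) → (3/4, 3/2); (9/4, 6) → (-39/4, 6); (3, -3/2) → (6, -3/2)
T4 translate by (-6, 5): (57/4, -6) → (33/4, -1); (-12, 9/2) → (-18, 19/2); (3/4, 3/2) → (-21/4, 13/2); (-39/4, 6) → (-63/4, 11); (6, -3/2) → (0, 7/2)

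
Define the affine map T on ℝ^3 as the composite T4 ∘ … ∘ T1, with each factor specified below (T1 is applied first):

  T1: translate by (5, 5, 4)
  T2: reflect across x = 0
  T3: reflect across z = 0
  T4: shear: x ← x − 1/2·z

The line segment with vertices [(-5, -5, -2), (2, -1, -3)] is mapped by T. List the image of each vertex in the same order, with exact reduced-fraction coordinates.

T1 translate by (5, 5, 4): (-5, -5, -2) → (0, 0, 2); (2, -1, -3) → (7, 4, 1)
T2 reflect across x = 0: (0, 0, 2) → (0, 0, 2); (7, 4, 1) → (-7, 4, 1)
T3 reflect across z = 0: (0, 0, 2) → (0, 0, -2); (-7, 4, 1) → (-7, 4, -1)
T4 shear: x ← x − 1/2·z: (0, 0, -2) → (1, 0, -2); (-7, 4, -1) → (-13/2, 4, -1)

image vertices: (1, 0, -2), (-13/2, 4, -1)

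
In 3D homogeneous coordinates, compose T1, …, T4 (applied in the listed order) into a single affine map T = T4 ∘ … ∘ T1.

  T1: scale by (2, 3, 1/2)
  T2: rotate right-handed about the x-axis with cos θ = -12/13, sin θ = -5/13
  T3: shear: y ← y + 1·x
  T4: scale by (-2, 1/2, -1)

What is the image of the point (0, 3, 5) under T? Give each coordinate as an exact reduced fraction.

T1 scale by (2, 3, 1/2): (0, 3, 5) → (0, 9, 5/2)
T2 rotate right-handed about the x-axis with cos θ = -12/13, sin θ = -5/13: (0, 9, 5/2) → (0, -191/26, -75/13)
T3 shear: y ← y + 1·x: (0, -191/26, -75/13) → (0, -191/26, -75/13)
T4 scale by (-2, 1/2, -1): (0, -191/26, -75/13) → (0, -191/52, 75/13)

T(p) = (0, -191/52, 75/13)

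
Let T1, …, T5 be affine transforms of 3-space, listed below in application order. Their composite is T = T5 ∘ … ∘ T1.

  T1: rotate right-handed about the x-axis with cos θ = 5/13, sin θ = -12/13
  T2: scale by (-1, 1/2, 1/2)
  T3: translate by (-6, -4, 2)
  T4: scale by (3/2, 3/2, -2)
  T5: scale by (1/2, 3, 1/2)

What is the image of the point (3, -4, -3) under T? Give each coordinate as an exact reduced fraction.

T1 rotate right-handed about the x-axis with cos θ = 5/13, sin θ = -12/13: (3, -4, -3) → (3, -56/13, 33/13)
T2 scale by (-1, 1/2, 1/2): (3, -56/13, 33/13) → (-3, -28/13, 33/26)
T3 translate by (-6, -4, 2): (-3, -28/13, 33/26) → (-9, -80/13, 85/26)
T4 scale by (3/2, 3/2, -2): (-9, -80/13, 85/26) → (-27/2, -120/13, -85/13)
T5 scale by (1/2, 3, 1/2): (-27/2, -120/13, -85/13) → (-27/4, -360/13, -85/26)

T(p) = (-27/4, -360/13, -85/26)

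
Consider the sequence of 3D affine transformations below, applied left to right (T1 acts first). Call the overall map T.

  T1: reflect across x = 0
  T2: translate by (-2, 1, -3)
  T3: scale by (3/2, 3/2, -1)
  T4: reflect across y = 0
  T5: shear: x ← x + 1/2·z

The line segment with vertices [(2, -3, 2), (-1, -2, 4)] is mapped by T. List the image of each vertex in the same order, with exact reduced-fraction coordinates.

T1 reflect across x = 0: (2, -3, 2) → (-2, -3, 2); (-1, -2, 4) → (1, -2, 4)
T2 translate by (-2, 1, -3): (-2, -3, 2) → (-4, -2, -1); (1, -2, 4) → (-1, -1, 1)
T3 scale by (3/2, 3/2, -1): (-4, -2, -1) → (-6, -3, 1); (-1, -1, 1) → (-3/2, -3/2, -1)
T4 reflect across y = 0: (-6, -3, 1) → (-6, 3, 1); (-3/2, -3/2, -1) → (-3/2, 3/2, -1)
T5 shear: x ← x + 1/2·z: (-6, 3, 1) → (-11/2, 3, 1); (-3/2, 3/2, -1) → (-2, 3/2, -1)

image vertices: (-11/2, 3, 1), (-2, 3/2, -1)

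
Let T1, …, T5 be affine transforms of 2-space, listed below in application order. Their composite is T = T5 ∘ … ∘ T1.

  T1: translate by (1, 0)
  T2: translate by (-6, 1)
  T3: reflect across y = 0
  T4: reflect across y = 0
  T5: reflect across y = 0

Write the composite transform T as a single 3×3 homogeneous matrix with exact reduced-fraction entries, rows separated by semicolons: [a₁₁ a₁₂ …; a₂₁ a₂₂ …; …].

T1 = [1 0 1; 0 1 0; 0 0 1]
T2·T1 = [1 0 -5; 0 1 1; 0 0 1]
T3·…·T1 = [1 0 -5; 0 -1 -1; 0 0 1]
T4·…·T1 = [1 0 -5; 0 1 1; 0 0 1]
T5·…·T1 = [1 0 -5; 0 -1 -1; 0 0 1]

T = [1 0 -5; 0 -1 -1; 0 0 1]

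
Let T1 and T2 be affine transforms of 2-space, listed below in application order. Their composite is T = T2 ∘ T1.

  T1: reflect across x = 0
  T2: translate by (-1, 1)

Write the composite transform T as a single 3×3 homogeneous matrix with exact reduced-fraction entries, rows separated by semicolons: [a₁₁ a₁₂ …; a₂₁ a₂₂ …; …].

T = [-1 0 -1; 0 1 1; 0 0 1]

T1 = [-1 0 0; 0 1 0; 0 0 1]
T2·T1 = [-1 0 -1; 0 1 1; 0 0 1]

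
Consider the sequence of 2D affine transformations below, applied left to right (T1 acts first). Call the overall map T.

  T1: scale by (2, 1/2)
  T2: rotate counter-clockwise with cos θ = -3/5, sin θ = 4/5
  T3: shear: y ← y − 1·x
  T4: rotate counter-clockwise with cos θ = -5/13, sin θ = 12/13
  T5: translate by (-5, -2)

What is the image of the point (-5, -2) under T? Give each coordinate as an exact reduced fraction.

T1 scale by (2, 1/2): (-5, -2) → (-10, -1)
T2 rotate counter-clockwise with cos θ = -3/5, sin θ = 4/5: (-10, -1) → (34/5, -37/5)
T3 shear: y ← y − 1·x: (34/5, -37/5) → (34/5, -71/5)
T4 rotate counter-clockwise with cos θ = -5/13, sin θ = 12/13: (34/5, -71/5) → (682/65, 763/65)
T5 translate by (-5, -2): (682/65, 763/65) → (357/65, 633/65)

T(p) = (357/65, 633/65)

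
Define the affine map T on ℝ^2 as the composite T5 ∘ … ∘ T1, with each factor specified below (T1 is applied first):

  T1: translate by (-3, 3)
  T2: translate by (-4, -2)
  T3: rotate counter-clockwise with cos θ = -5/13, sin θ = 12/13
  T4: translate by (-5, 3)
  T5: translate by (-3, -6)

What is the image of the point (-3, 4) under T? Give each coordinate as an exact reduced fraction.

T1 translate by (-3, 3): (-3, 4) → (-6, 7)
T2 translate by (-4, -2): (-6, 7) → (-10, 5)
T3 rotate counter-clockwise with cos θ = -5/13, sin θ = 12/13: (-10, 5) → (-10/13, -145/13)
T4 translate by (-5, 3): (-10/13, -145/13) → (-75/13, -106/13)
T5 translate by (-3, -6): (-75/13, -106/13) → (-114/13, -184/13)

T(p) = (-114/13, -184/13)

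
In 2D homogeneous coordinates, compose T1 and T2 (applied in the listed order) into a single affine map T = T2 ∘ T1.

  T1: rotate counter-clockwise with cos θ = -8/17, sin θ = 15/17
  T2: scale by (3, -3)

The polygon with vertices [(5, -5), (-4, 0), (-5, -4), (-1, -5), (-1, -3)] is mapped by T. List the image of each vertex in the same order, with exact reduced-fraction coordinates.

image vertices: (105/17, -345/17), (96/17, 180/17), (300/17, 129/17), (249/17, -75/17), (159/17, -27/17)

T1 rotate counter-clockwise with cos θ = -8/17, sin θ = 15/17: (5, -5) → (35/17, 115/17); (-4, 0) → (32/17, -60/17); (-5, -4) → (100/17, -43/17); (-1, -5) → (83/17, 25/17); (-1, -3) → (53/17, 9/17)
T2 scale by (3, -3): (35/17, 115/17) → (105/17, -345/17); (32/17, -60/17) → (96/17, 180/17); (100/17, -43/17) → (300/17, 129/17); (83/17, 25/17) → (249/17, -75/17); (53/17, 9/17) → (159/17, -27/17)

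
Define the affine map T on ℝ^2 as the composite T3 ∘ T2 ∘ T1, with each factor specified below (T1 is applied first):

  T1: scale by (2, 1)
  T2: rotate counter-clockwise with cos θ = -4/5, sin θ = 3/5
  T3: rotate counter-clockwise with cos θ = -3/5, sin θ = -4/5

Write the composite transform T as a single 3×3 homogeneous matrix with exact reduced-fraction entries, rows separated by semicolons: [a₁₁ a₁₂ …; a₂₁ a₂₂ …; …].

T = [48/25 -7/25 0; 14/25 24/25 0; 0 0 1]

T1 = [2 0 0; 0 1 0; 0 0 1]
T2·T1 = [-8/5 -3/5 0; 6/5 -4/5 0; 0 0 1]
T3·…·T1 = [48/25 -7/25 0; 14/25 24/25 0; 0 0 1]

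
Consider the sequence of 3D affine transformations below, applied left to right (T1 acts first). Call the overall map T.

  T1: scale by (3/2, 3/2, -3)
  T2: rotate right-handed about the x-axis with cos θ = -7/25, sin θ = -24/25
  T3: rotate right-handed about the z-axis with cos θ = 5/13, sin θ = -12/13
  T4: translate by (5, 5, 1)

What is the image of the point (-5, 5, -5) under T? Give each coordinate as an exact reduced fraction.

T(p) = (1751/130, 433/26, -52/5)

T1 scale by (3/2, 3/2, -3): (-5, 5, -5) → (-15/2, 15/2, 15)
T2 rotate right-handed about the x-axis with cos θ = -7/25, sin θ = -24/25: (-15/2, 15/2, 15) → (-15/2, 123/10, -57/5)
T3 rotate right-handed about the z-axis with cos θ = 5/13, sin θ = -12/13: (-15/2, 123/10, -57/5) → (1101/130, 303/26, -57/5)
T4 translate by (5, 5, 1): (1101/130, 303/26, -57/5) → (1751/130, 433/26, -52/5)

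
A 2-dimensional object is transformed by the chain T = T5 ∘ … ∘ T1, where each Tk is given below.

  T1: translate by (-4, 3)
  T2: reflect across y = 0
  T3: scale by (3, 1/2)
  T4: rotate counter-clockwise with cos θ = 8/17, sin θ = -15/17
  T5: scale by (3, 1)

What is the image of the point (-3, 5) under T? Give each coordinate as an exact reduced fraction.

T1 translate by (-4, 3): (-3, 5) → (-7, 8)
T2 reflect across y = 0: (-7, 8) → (-7, -8)
T3 scale by (3, 1/2): (-7, -8) → (-21, -4)
T4 rotate counter-clockwise with cos θ = 8/17, sin θ = -15/17: (-21, -4) → (-228/17, 283/17)
T5 scale by (3, 1): (-228/17, 283/17) → (-684/17, 283/17)

T(p) = (-684/17, 283/17)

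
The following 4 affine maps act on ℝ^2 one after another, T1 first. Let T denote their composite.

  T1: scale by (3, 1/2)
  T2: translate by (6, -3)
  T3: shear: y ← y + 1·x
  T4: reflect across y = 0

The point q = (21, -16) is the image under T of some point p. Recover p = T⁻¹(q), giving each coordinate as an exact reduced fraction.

T1 = [3 0 0; 0 1/2 0; 0 0 1]
T2·T1 = [3 0 6; 0 1/2 -3; 0 0 1]
T3·…·T1 = [3 0 6; 3 1/2 3; 0 0 1]
T4·…·T1 = [3 0 6; -3 -1/2 -3; 0 0 1]
det M = -3/2; M⁻¹ = [1/3 0 -2; -2 -2 6; 0 0 1]
M⁻¹ · (21, -16)ᵀ = (5, -4)ᵀ

p = (5, -4)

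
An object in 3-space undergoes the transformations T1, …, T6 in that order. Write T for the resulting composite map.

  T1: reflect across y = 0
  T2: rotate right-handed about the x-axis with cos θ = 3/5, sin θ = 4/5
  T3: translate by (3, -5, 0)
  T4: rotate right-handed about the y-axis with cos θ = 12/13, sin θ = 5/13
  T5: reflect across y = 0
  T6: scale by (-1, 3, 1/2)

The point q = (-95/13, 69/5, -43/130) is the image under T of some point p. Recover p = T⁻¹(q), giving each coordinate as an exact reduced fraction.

p = (4, -2, 1)

T1 = [1 0 0 0; 0 -1 0 0; 0 0 1 0; 0 0 0 1]
T2·T1 = [1 0 0 0; 0 -3/5 -4/5 0; 0 -4/5 3/5 0; 0 0 0 1]
T3·…·T1 = [1 0 0 3; 0 -3/5 -4/5 -5; 0 -4/5 3/5 0; 0 0 0 1]
T4·…·T1 = [12/13 -4/13 3/13 36/13; 0 -3/5 -4/5 -5; -5/13 -48/65 36/65 -15/13; 0 0 0 1]
T5·…·T1 = [12/13 -4/13 3/13 36/13; 0 3/5 4/5 5; -5/13 -48/65 36/65 -15/13; 0 0 0 1]
T6·…·T1 = [-12/13 4/13 -3/13 -36/13; 0 9/5 12/5 15; -5/26 -24/65 18/65 -15/26; 0 0 0 1]
det M = -3/2; M⁻¹ = [-12/13 0 -10/13 -3; 4/13 1/5 -96/65 -3; -3/13 4/15 72/65 -4; 0 0 0 1]
M⁻¹ · (-95/13, 69/5, -43/130)ᵀ = (4, -2, 1)ᵀ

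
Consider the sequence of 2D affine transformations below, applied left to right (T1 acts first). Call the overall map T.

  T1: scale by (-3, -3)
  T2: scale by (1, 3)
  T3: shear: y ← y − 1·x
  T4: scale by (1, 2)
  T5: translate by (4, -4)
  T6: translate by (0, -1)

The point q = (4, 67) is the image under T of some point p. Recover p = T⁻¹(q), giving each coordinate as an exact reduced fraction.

p = (0, -4)

T1 = [-3 0 0; 0 -3 0; 0 0 1]
T2·T1 = [-3 0 0; 0 -9 0; 0 0 1]
T3·…·T1 = [-3 0 0; 3 -9 0; 0 0 1]
T4·…·T1 = [-3 0 0; 6 -18 0; 0 0 1]
T5·…·T1 = [-3 0 4; 6 -18 -4; 0 0 1]
T6·…·T1 = [-3 0 4; 6 -18 -5; 0 0 1]
det M = 54; M⁻¹ = [-1/3 0 4/3; -1/9 -1/18 1/6; 0 0 1]
M⁻¹ · (4, 67)ᵀ = (0, -4)ᵀ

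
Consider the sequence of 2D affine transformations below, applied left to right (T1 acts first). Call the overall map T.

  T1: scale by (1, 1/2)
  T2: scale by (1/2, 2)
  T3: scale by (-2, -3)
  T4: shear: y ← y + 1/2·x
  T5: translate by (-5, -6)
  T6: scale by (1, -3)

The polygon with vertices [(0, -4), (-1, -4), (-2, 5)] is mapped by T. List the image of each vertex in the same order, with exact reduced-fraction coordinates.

image vertices: (-5, -18), (-4, -39/2), (-3, 60)

T1 scale by (1, 1/2): (0, -4) → (0, -2); (-1, -4) → (-1, -2); (-2, 5) → (-2, 5/2)
T2 scale by (1/2, 2): (0, -2) → (0, -4); (-1, -2) → (-1/2, -4); (-2, 5/2) → (-1, 5)
T3 scale by (-2, -3): (0, -4) → (0, 12); (-1/2, -4) → (1, 12); (-1, 5) → (2, -15)
T4 shear: y ← y + 1/2·x: (0, 12) → (0, 12); (1, 12) → (1, 25/2); (2, -15) → (2, -14)
T5 translate by (-5, -6): (0, 12) → (-5, 6); (1, 25/2) → (-4, 13/2); (2, -14) → (-3, -20)
T6 scale by (1, -3): (-5, 6) → (-5, -18); (-4, 13/2) → (-4, -39/2); (-3, -20) → (-3, 60)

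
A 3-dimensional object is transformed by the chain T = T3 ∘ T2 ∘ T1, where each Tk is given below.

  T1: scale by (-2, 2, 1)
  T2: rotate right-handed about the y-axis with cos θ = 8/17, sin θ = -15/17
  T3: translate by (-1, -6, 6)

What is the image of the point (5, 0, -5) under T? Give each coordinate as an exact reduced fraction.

T(p) = (-22/17, -6, -88/17)

T1 scale by (-2, 2, 1): (5, 0, -5) → (-10, 0, -5)
T2 rotate right-handed about the y-axis with cos θ = 8/17, sin θ = -15/17: (-10, 0, -5) → (-5/17, 0, -190/17)
T3 translate by (-1, -6, 6): (-5/17, 0, -190/17) → (-22/17, -6, -88/17)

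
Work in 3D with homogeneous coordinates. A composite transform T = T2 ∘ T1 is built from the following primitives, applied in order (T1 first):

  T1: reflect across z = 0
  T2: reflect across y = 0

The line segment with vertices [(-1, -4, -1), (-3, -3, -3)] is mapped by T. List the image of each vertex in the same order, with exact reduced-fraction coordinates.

T1 reflect across z = 0: (-1, -4, -1) → (-1, -4, 1); (-3, -3, -3) → (-3, -3, 3)
T2 reflect across y = 0: (-1, -4, 1) → (-1, 4, 1); (-3, -3, 3) → (-3, 3, 3)

image vertices: (-1, 4, 1), (-3, 3, 3)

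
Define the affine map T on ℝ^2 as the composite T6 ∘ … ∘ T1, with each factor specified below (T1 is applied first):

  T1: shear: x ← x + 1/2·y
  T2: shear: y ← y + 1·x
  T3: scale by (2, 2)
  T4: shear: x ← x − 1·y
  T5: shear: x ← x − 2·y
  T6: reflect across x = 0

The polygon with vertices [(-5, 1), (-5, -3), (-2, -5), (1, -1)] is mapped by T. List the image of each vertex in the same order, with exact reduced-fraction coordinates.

T1 shear: x ← x + 1/2·y: (-5, 1) → (-9/2, 1); (-5, -3) → (-13/2, -3); (-2, -5) → (-9/2, -5); (1, -1) → (1/2, -1)
T2 shear: y ← y + 1·x: (-9/2, 1) → (-9/2, -7/2); (-13/2, -3) → (-13/2, -19/2); (-9/2, -5) → (-9/2, -19/2); (1/2, -1) → (1/2, -1/2)
T3 scale by (2, 2): (-9/2, -7/2) → (-9, -7); (-13/2, -19/2) → (-13, -19); (-9/2, -19/2) → (-9, -19); (1/2, -1/2) → (1, -1)
T4 shear: x ← x − 1·y: (-9, -7) → (-2, -7); (-13, -19) → (6, -19); (-9, -19) → (10, -19); (1, -1) → (2, -1)
T5 shear: x ← x − 2·y: (-2, -7) → (12, -7); (6, -19) → (44, -19); (10, -19) → (48, -19); (2, -1) → (4, -1)
T6 reflect across x = 0: (12, -7) → (-12, -7); (44, -19) → (-44, -19); (48, -19) → (-48, -19); (4, -1) → (-4, -1)

image vertices: (-12, -7), (-44, -19), (-48, -19), (-4, -1)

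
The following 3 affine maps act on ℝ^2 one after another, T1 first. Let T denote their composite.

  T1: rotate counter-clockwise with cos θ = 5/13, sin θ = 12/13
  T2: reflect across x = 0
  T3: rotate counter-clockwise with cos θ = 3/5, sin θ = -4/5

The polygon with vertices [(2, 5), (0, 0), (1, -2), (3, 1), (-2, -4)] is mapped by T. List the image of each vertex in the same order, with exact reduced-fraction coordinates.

image vertices: (346/65, -53/65), (0, 0), (-79/65, 122/65), (31/13, 27/13), (-58/13, 4/13)

T1 rotate counter-clockwise with cos θ = 5/13, sin θ = 12/13: (2, 5) → (-50/13, 49/13); (0, 0) → (0, 0); (1, -2) → (29/13, 2/13); (3, 1) → (3/13, 41/13); (-2, -4) → (38/13, -44/13)
T2 reflect across x = 0: (-50/13, 49/13) → (50/13, 49/13); (0, 0) → (0, 0); (29/13, 2/13) → (-29/13, 2/13); (3/13, 41/13) → (-3/13, 41/13); (38/13, -44/13) → (-38/13, -44/13)
T3 rotate counter-clockwise with cos θ = 3/5, sin θ = -4/5: (50/13, 49/13) → (346/65, -53/65); (0, 0) → (0, 0); (-29/13, 2/13) → (-79/65, 122/65); (-3/13, 41/13) → (31/13, 27/13); (-38/13, -44/13) → (-58/13, 4/13)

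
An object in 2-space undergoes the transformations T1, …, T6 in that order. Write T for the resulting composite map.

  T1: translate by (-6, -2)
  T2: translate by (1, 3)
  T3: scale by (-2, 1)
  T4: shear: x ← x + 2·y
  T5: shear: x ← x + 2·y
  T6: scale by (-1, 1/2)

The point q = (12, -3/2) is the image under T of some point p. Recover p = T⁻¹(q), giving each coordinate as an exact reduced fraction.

T1 = [1 0 -6; 0 1 -2; 0 0 1]
T2·T1 = [1 0 -5; 0 1 1; 0 0 1]
T3·…·T1 = [-2 0 10; 0 1 1; 0 0 1]
T4·…·T1 = [-2 2 12; 0 1 1; 0 0 1]
T5·…·T1 = [-2 4 14; 0 1 1; 0 0 1]
T6·…·T1 = [2 -4 -14; 0 1/2 1/2; 0 0 1]
det M = 1; M⁻¹ = [1/2 4 5; 0 2 -1; 0 0 1]
M⁻¹ · (12, -3/2)ᵀ = (5, -4)ᵀ

p = (5, -4)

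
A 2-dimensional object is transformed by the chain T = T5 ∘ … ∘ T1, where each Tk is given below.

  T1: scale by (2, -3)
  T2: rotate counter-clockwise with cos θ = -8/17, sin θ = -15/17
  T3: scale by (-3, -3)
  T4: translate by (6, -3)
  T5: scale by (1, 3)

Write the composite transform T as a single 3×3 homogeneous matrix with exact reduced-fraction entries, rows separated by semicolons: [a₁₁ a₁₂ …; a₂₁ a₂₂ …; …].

T = [48/17 135/17 6; 270/17 -216/17 -9; 0 0 1]

T1 = [2 0 0; 0 -3 0; 0 0 1]
T2·T1 = [-16/17 -45/17 0; -30/17 24/17 0; 0 0 1]
T3·…·T1 = [48/17 135/17 0; 90/17 -72/17 0; 0 0 1]
T4·…·T1 = [48/17 135/17 6; 90/17 -72/17 -3; 0 0 1]
T5·…·T1 = [48/17 135/17 6; 270/17 -216/17 -9; 0 0 1]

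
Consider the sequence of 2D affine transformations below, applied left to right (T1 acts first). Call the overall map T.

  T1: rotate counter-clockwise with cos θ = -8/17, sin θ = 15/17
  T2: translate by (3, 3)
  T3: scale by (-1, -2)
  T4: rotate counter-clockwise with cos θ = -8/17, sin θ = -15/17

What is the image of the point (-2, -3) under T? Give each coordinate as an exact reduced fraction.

T(p) = (-454/289, 2400/289)

T1 rotate counter-clockwise with cos θ = -8/17, sin θ = 15/17: (-2, -3) → (61/17, -6/17)
T2 translate by (3, 3): (61/17, -6/17) → (112/17, 45/17)
T3 scale by (-1, -2): (112/17, 45/17) → (-112/17, -90/17)
T4 rotate counter-clockwise with cos θ = -8/17, sin θ = -15/17: (-112/17, -90/17) → (-454/289, 2400/289)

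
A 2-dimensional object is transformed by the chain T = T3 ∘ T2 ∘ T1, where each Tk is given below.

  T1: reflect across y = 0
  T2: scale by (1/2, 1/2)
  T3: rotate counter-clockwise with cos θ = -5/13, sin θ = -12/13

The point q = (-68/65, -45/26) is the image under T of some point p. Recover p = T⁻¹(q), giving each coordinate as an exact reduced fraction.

p = (4, 3/5)

T1 = [1 0 0; 0 -1 0; 0 0 1]
T2·T1 = [1/2 0 0; 0 -1/2 0; 0 0 1]
T3·…·T1 = [-5/26 -6/13 0; -6/13 5/26 0; 0 0 1]
det M = -1/4; M⁻¹ = [-10/13 -24/13 0; -24/13 10/13 0; 0 0 1]
M⁻¹ · (-68/65, -45/26)ᵀ = (4, 3/5)ᵀ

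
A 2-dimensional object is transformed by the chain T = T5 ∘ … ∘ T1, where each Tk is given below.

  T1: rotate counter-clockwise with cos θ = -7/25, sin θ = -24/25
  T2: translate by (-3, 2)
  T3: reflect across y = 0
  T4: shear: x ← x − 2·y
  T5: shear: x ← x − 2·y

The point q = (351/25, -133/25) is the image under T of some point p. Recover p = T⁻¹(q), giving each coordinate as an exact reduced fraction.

p = (-2, -5)

T1 = [-7/25 24/25 0; -24/25 -7/25 0; 0 0 1]
T2·T1 = [-7/25 24/25 -3; -24/25 -7/25 2; 0 0 1]
T3·…·T1 = [-7/25 24/25 -3; 24/25 7/25 -2; 0 0 1]
T4·…·T1 = [-11/5 2/5 1; 24/25 7/25 -2; 0 0 1]
T5·…·T1 = [-103/25 -4/25 5; 24/25 7/25 -2; 0 0 1]
det M = -1; M⁻¹ = [-7/25 -4/25 27/25; 24/25 103/25 86/25; 0 0 1]
M⁻¹ · (351/25, -133/25)ᵀ = (-2, -5)ᵀ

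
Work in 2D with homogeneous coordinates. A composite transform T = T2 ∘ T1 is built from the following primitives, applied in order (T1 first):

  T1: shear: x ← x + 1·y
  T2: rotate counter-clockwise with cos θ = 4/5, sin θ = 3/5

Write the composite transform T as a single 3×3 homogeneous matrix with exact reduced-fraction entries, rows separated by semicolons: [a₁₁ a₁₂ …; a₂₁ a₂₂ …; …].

T = [4/5 1/5 0; 3/5 7/5 0; 0 0 1]

T1 = [1 1 0; 0 1 0; 0 0 1]
T2·T1 = [4/5 1/5 0; 3/5 7/5 0; 0 0 1]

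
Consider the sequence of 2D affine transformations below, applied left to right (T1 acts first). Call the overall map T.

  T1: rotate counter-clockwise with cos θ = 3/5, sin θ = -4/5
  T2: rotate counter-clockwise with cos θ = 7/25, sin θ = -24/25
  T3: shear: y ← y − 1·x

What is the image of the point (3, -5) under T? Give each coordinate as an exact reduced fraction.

T(p) = (-29/5, 32/5)

T1 rotate counter-clockwise with cos θ = 3/5, sin θ = -4/5: (3, -5) → (-11/5, -27/5)
T2 rotate counter-clockwise with cos θ = 7/25, sin θ = -24/25: (-11/5, -27/5) → (-29/5, 3/5)
T3 shear: y ← y − 1·x: (-29/5, 3/5) → (-29/5, 32/5)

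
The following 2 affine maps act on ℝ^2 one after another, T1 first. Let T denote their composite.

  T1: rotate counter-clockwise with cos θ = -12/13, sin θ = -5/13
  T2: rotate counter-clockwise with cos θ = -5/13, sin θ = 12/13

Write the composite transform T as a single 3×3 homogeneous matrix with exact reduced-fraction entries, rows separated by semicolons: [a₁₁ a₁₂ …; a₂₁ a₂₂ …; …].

T1 = [-12/13 5/13 0; -5/13 -12/13 0; 0 0 1]
T2·T1 = [120/169 119/169 0; -119/169 120/169 0; 0 0 1]

T = [120/169 119/169 0; -119/169 120/169 0; 0 0 1]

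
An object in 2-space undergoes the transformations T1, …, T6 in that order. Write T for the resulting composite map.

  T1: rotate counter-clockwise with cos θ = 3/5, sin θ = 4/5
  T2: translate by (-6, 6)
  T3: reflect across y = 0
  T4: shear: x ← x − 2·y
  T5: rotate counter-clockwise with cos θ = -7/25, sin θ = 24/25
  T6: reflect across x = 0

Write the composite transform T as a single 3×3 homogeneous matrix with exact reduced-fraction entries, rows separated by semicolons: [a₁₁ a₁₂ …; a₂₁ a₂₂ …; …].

T1 = [3/5 -4/5 0; 4/5 3/5 0; 0 0 1]
T2·T1 = [3/5 -4/5 -6; 4/5 3/5 6; 0 0 1]
T3·…·T1 = [3/5 -4/5 -6; -4/5 -3/5 -6; 0 0 1]
T4·…·T1 = [11/5 2/5 6; -4/5 -3/5 -6; 0 0 1]
T5·…·T1 = [19/125 58/125 102/25; 292/125 69/125 186/25; 0 0 1]
T6·…·T1 = [-19/125 -58/125 -102/25; 292/125 69/125 186/25; 0 0 1]

T = [-19/125 -58/125 -102/25; 292/125 69/125 186/25; 0 0 1]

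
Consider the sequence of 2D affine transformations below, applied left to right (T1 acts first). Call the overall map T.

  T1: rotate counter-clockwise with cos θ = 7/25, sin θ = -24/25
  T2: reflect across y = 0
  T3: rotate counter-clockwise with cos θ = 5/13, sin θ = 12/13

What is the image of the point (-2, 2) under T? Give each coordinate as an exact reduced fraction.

T(p) = (914/325, 98/325)

T1 rotate counter-clockwise with cos θ = 7/25, sin θ = -24/25: (-2, 2) → (34/25, 62/25)
T2 reflect across y = 0: (34/25, 62/25) → (34/25, -62/25)
T3 rotate counter-clockwise with cos θ = 5/13, sin θ = 12/13: (34/25, -62/25) → (914/325, 98/325)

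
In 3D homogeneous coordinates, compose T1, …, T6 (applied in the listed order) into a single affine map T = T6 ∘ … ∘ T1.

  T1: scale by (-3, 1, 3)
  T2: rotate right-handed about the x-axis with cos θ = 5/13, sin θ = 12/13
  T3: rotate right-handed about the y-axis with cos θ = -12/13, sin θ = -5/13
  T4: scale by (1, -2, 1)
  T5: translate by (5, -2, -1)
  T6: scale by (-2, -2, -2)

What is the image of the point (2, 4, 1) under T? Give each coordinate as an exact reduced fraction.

T1 scale by (-3, 1, 3): (2, 4, 1) → (-6, 4, 3)
T2 rotate right-handed about the x-axis with cos θ = 5/13, sin θ = 12/13: (-6, 4, 3) → (-6, -16/13, 63/13)
T3 rotate right-handed about the y-axis with cos θ = -12/13, sin θ = -5/13: (-6, -16/13, 63/13) → (621/169, -16/13, -1146/169)
T4 scale by (1, -2, 1): (621/169, -16/13, -1146/169) → (621/169, 32/13, -1146/169)
T5 translate by (5, -2, -1): (621/169, 32/13, -1146/169) → (1466/169, 6/13, -1315/169)
T6 scale by (-2, -2, -2): (1466/169, 6/13, -1315/169) → (-2932/169, -12/13, 2630/169)

T(p) = (-2932/169, -12/13, 2630/169)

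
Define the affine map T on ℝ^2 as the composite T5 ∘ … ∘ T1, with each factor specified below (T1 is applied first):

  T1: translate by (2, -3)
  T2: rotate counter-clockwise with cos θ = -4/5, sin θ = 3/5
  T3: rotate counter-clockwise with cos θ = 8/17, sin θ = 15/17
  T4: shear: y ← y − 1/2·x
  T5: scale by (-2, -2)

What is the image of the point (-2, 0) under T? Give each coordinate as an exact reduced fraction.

T(p) = (216/85, -114/17)

T1 translate by (2, -3): (-2, 0) → (0, -3)
T2 rotate counter-clockwise with cos θ = -4/5, sin θ = 3/5: (0, -3) → (9/5, 12/5)
T3 rotate counter-clockwise with cos θ = 8/17, sin θ = 15/17: (9/5, 12/5) → (-108/85, 231/85)
T4 shear: y ← y − 1/2·x: (-108/85, 231/85) → (-108/85, 57/17)
T5 scale by (-2, -2): (-108/85, 57/17) → (216/85, -114/17)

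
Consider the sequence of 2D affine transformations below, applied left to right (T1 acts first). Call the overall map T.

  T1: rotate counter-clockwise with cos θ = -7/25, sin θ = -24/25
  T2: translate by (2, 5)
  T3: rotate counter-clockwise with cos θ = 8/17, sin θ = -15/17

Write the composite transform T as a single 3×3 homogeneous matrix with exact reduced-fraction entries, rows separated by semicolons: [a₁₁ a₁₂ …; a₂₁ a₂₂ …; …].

T = [-416/425 87/425 91/17; -87/425 -416/425 10/17; 0 0 1]

T1 = [-7/25 24/25 0; -24/25 -7/25 0; 0 0 1]
T2·T1 = [-7/25 24/25 2; -24/25 -7/25 5; 0 0 1]
T3·…·T1 = [-416/425 87/425 91/17; -87/425 -416/425 10/17; 0 0 1]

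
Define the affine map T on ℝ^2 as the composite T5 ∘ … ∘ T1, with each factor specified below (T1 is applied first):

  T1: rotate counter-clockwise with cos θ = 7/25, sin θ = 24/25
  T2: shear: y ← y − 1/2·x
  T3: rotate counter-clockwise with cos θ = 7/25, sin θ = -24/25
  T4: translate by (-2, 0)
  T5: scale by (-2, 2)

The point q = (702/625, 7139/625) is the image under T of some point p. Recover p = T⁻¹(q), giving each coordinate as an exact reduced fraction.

T1 = [7/25 -24/25 0; 24/25 7/25 0; 0 0 1]
T2·T1 = [7/25 -24/25 0; 41/50 19/25 0; 0 0 1]
T3·…·T1 = [541/625 288/625 0; -49/1250 709/625 0; 0 0 1]
T4·…·T1 = [541/625 288/625 -2; -49/1250 709/625 0; 0 0 1]
T5·…·T1 = [-1082/625 -576/625 4; -49/625 1418/625 0; 0 0 1]
det M = -4; M⁻¹ = [-709/1250 -144/625 1418/625; -49/2500 541/1250 49/625; 0 0 1]
M⁻¹ · (702/625, 7139/625)ᵀ = (-1, 5)ᵀ

p = (-1, 5)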